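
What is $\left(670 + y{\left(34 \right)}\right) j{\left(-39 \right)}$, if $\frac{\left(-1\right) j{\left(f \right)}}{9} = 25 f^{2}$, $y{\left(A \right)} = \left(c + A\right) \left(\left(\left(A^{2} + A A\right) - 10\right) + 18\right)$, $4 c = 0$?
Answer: $-27223998750$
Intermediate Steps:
$c = 0$ ($c = \frac{1}{4} \cdot 0 = 0$)
$y{\left(A \right)} = A \left(8 + 2 A^{2}\right)$ ($y{\left(A \right)} = \left(0 + A\right) \left(\left(\left(A^{2} + A A\right) - 10\right) + 18\right) = A \left(\left(\left(A^{2} + A^{2}\right) - 10\right) + 18\right) = A \left(\left(2 A^{2} - 10\right) + 18\right) = A \left(\left(-10 + 2 A^{2}\right) + 18\right) = A \left(8 + 2 A^{2}\right)$)
$j{\left(f \right)} = - 225 f^{2}$ ($j{\left(f \right)} = - 9 \cdot 25 f^{2} = - 225 f^{2}$)
$\left(670 + y{\left(34 \right)}\right) j{\left(-39 \right)} = \left(670 + 2 \cdot 34 \left(4 + 34^{2}\right)\right) \left(- 225 \left(-39\right)^{2}\right) = \left(670 + 2 \cdot 34 \left(4 + 1156\right)\right) \left(\left(-225\right) 1521\right) = \left(670 + 2 \cdot 34 \cdot 1160\right) \left(-342225\right) = \left(670 + 78880\right) \left(-342225\right) = 79550 \left(-342225\right) = -27223998750$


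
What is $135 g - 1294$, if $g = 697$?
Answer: $92801$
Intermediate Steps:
$135 g - 1294 = 135 \cdot 697 - 1294 = 94095 - 1294 = 92801$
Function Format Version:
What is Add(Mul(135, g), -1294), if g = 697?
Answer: 92801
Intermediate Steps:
Add(Mul(135, g), -1294) = Add(Mul(135, 697), -1294) = Add(94095, -1294) = 92801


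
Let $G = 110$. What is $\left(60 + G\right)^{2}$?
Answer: $28900$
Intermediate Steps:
$\left(60 + G\right)^{2} = \left(60 + 110\right)^{2} = 170^{2} = 28900$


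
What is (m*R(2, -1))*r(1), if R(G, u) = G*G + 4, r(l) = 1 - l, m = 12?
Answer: 0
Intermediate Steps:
R(G, u) = 4 + G² (R(G, u) = G² + 4 = 4 + G²)
(m*R(2, -1))*r(1) = (12*(4 + 2²))*(1 - 1*1) = (12*(4 + 4))*(1 - 1) = (12*8)*0 = 96*0 = 0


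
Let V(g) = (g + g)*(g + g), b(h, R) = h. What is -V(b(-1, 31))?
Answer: -4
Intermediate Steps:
V(g) = 4*g² (V(g) = (2*g)*(2*g) = 4*g²)
-V(b(-1, 31)) = -4*(-1)² = -4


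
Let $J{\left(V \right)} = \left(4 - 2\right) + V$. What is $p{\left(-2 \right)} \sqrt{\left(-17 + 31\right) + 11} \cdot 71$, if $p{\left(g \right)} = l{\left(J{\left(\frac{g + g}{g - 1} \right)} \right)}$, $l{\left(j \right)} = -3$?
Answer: $-1065$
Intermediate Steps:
$J{\left(V \right)} = 2 + V$
$p{\left(g \right)} = -3$
$p{\left(-2 \right)} \sqrt{\left(-17 + 31\right) + 11} \cdot 71 = - 3 \sqrt{\left(-17 + 31\right) + 11} \cdot 71 = - 3 \sqrt{14 + 11} \cdot 71 = - 3 \sqrt{25} \cdot 71 = \left(-3\right) 5 \cdot 71 = \left(-15\right) 71 = -1065$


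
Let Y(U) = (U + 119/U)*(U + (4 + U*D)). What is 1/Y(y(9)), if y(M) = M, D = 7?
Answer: 9/15200 ≈ 0.00059211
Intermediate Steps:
Y(U) = (4 + 8*U)*(U + 119/U) (Y(U) = (U + 119/U)*(U + (4 + U*7)) = (U + 119/U)*(U + (4 + 7*U)) = (U + 119/U)*(4 + 8*U) = (4 + 8*U)*(U + 119/U))
1/Y(y(9)) = 1/(952 + 4*9 + 8*9² + 476/9) = 1/(952 + 36 + 8*81 + 476*(⅑)) = 1/(952 + 36 + 648 + 476/9) = 1/(15200/9) = 9/15200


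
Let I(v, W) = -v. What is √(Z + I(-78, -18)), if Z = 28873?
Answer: √28951 ≈ 170.15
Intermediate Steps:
√(Z + I(-78, -18)) = √(28873 - 1*(-78)) = √(28873 + 78) = √28951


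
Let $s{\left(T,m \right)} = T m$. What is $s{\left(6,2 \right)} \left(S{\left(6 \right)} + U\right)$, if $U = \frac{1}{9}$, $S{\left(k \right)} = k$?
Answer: $\frac{220}{3} \approx 73.333$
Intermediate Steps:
$U = \frac{1}{9} \approx 0.11111$
$s{\left(6,2 \right)} \left(S{\left(6 \right)} + U\right) = 6 \cdot 2 \left(6 + \frac{1}{9}\right) = 12 \cdot \frac{55}{9} = \frac{220}{3}$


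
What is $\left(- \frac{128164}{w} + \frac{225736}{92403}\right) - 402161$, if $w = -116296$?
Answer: $- \frac{1080405985207355}{2686524822} \approx -4.0216 \cdot 10^{5}$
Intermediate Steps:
$\left(- \frac{128164}{w} + \frac{225736}{92403}\right) - 402161 = \left(- \frac{128164}{-116296} + \frac{225736}{92403}\right) - 402161 = \left(\left(-128164\right) \left(- \frac{1}{116296}\right) + 225736 \cdot \frac{1}{92403}\right) - 402161 = \left(\frac{32041}{29074} + \frac{225736}{92403}\right) - 402161 = \frac{9523732987}{2686524822} - 402161 = - \frac{1080405985207355}{2686524822}$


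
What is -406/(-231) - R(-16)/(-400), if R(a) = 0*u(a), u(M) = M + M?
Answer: 58/33 ≈ 1.7576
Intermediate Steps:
u(M) = 2*M
R(a) = 0 (R(a) = 0*(2*a) = 0)
-406/(-231) - R(-16)/(-400) = -406/(-231) - 1*0/(-400) = -406*(-1/231) + 0*(-1/400) = 58/33 + 0 = 58/33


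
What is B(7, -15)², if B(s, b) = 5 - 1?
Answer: 16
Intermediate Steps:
B(s, b) = 4
B(7, -15)² = 4² = 16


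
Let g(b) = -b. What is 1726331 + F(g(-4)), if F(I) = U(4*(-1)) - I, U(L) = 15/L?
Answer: 6905293/4 ≈ 1.7263e+6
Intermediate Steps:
F(I) = -15/4 - I (F(I) = 15/((4*(-1))) - I = 15/(-4) - I = 15*(-¼) - I = -15/4 - I)
1726331 + F(g(-4)) = 1726331 + (-15/4 - (-1)*(-4)) = 1726331 + (-15/4 - 1*4) = 1726331 + (-15/4 - 4) = 1726331 - 31/4 = 6905293/4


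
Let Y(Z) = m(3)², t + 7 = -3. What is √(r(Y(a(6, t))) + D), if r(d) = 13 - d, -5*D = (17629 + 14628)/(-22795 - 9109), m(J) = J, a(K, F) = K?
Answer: √6683259890/39880 ≈ 2.0499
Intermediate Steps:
t = -10 (t = -7 - 3 = -10)
Y(Z) = 9 (Y(Z) = 3² = 9)
D = 32257/159520 (D = -(17629 + 14628)/(5*(-22795 - 9109)) = -32257/(5*(-31904)) = -32257*(-1)/(5*31904) = -⅕*(-32257/31904) = 32257/159520 ≈ 0.20221)
√(r(Y(a(6, t))) + D) = √((13 - 1*9) + 32257/159520) = √((13 - 9) + 32257/159520) = √(4 + 32257/159520) = √(670337/159520) = √6683259890/39880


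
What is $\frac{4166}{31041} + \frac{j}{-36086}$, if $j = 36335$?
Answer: $- \frac{977540459}{1120145526} \approx -0.87269$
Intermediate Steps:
$\frac{4166}{31041} + \frac{j}{-36086} = \frac{4166}{31041} + \frac{36335}{-36086} = 4166 \cdot \frac{1}{31041} + 36335 \left(- \frac{1}{36086}\right) = \frac{4166}{31041} - \frac{36335}{36086} = - \frac{977540459}{1120145526}$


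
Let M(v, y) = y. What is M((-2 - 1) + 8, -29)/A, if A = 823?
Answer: -29/823 ≈ -0.035237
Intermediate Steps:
M((-2 - 1) + 8, -29)/A = -29/823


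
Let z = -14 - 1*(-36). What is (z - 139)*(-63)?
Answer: 7371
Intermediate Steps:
z = 22 (z = -14 + 36 = 22)
(z - 139)*(-63) = (22 - 139)*(-63) = -117*(-63) = 7371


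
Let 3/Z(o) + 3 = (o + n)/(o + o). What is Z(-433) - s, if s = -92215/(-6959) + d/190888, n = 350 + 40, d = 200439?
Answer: -51990003518171/3394035407560 ≈ -15.318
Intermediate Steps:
n = 390
s = 18997591921/1328389592 (s = -92215/(-6959) + 200439/190888 = -92215*(-1/6959) + 200439*(1/190888) = 92215/6959 + 200439/190888 = 18997591921/1328389592 ≈ 14.301)
Z(o) = 3/(-3 + (390 + o)/(2*o)) (Z(o) = 3/(-3 + (o + 390)/(o + o)) = 3/(-3 + (390 + o)/((2*o))) = 3/(-3 + (390 + o)*(1/(2*o))) = 3/(-3 + (390 + o)/(2*o)))
Z(-433) - s = -6*(-433)/(-390 + 5*(-433)) - 1*18997591921/1328389592 = -6*(-433)/(-390 - 2165) - 18997591921/1328389592 = -6*(-433)/(-2555) - 18997591921/1328389592 = -6*(-433)*(-1/2555) - 18997591921/1328389592 = -2598/2555 - 18997591921/1328389592 = -51990003518171/3394035407560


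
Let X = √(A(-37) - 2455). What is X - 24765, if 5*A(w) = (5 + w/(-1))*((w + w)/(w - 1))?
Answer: -24765 + I*√22008745/95 ≈ -24765.0 + 49.383*I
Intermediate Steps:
A(w) = 2*w*(5 - w)/(5*(-1 + w)) (A(w) = ((5 + w/(-1))*((w + w)/(w - 1)))/5 = ((5 + w*(-1))*((2*w)/(-1 + w)))/5 = ((5 - w)*(2*w/(-1 + w)))/5 = (2*w*(5 - w)/(-1 + w))/5 = 2*w*(5 - w)/(5*(-1 + w)))
X = I*√22008745/95 (X = √((⅖)*(-37)*(5 - 1*(-37))/(-1 - 37) - 2455) = √((⅖)*(-37)*(5 + 37)/(-38) - 2455) = √((⅖)*(-37)*(-1/38)*42 - 2455) = √(1554/95 - 2455) = √(-231671/95) = I*√22008745/95 ≈ 49.383*I)
X - 24765 = I*√22008745/95 - 24765 = -24765 + I*√22008745/95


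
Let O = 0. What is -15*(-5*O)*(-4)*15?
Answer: 0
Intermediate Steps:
-15*(-5*O)*(-4)*15 = -15*(-5*0)*(-4)*15 = -0*(-4)*15 = -15*0*15 = 0*15 = 0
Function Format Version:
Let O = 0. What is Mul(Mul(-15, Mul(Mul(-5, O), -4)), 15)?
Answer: 0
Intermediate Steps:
Mul(Mul(-15, Mul(Mul(-5, O), -4)), 15) = Mul(Mul(-15, Mul(Mul(-5, 0), -4)), 15) = Mul(Mul(-15, Mul(0, -4)), 15) = Mul(Mul(-15, 0), 15) = Mul(0, 15) = 0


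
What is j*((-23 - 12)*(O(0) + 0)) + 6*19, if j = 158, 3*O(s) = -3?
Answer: 5644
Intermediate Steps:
O(s) = -1 (O(s) = (1/3)*(-3) = -1)
j*((-23 - 12)*(O(0) + 0)) + 6*19 = 158*((-23 - 12)*(-1 + 0)) + 6*19 = 158*(-35*(-1)) + 114 = 158*35 + 114 = 5530 + 114 = 5644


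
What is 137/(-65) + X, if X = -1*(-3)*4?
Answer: 643/65 ≈ 9.8923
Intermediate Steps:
X = 12 (X = 3*4 = 12)
137/(-65) + X = 137/(-65) + 12 = 137*(-1/65) + 12 = -137/65 + 12 = 643/65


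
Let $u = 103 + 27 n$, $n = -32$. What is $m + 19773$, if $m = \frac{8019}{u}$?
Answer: $\frac{15039234}{761} \approx 19762.0$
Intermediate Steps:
$u = -761$ ($u = 103 + 27 \left(-32\right) = 103 - 864 = -761$)
$m = - \frac{8019}{761}$ ($m = \frac{8019}{-761} = 8019 \left(- \frac{1}{761}\right) = - \frac{8019}{761} \approx -10.537$)
$m + 19773 = - \frac{8019}{761} + 19773 = \frac{15039234}{761}$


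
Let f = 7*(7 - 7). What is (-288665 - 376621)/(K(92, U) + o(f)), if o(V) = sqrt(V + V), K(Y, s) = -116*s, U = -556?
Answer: -332643/32248 ≈ -10.315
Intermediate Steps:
f = 0 (f = 7*0 = 0)
o(V) = sqrt(2)*sqrt(V) (o(V) = sqrt(2*V) = sqrt(2)*sqrt(V))
(-288665 - 376621)/(K(92, U) + o(f)) = (-288665 - 376621)/(-116*(-556) + sqrt(2)*sqrt(0)) = -665286/(64496 + sqrt(2)*0) = -665286/(64496 + 0) = -665286/64496 = -665286*1/64496 = -332643/32248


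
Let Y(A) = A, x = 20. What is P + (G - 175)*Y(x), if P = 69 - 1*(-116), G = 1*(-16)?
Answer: -3635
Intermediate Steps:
G = -16
P = 185 (P = 69 + 116 = 185)
P + (G - 175)*Y(x) = 185 + (-16 - 175)*20 = 185 - 191*20 = 185 - 3820 = -3635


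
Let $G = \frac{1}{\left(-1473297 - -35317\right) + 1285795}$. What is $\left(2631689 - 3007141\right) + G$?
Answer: $- \frac{57138162621}{152185} \approx -3.7545 \cdot 10^{5}$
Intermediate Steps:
$G = - \frac{1}{152185}$ ($G = \frac{1}{\left(-1473297 + 35317\right) + 1285795} = \frac{1}{-1437980 + 1285795} = \frac{1}{-152185} = - \frac{1}{152185} \approx -6.5709 \cdot 10^{-6}$)
$\left(2631689 - 3007141\right) + G = \left(2631689 - 3007141\right) - \frac{1}{152185} = -375452 - \frac{1}{152185} = - \frac{57138162621}{152185}$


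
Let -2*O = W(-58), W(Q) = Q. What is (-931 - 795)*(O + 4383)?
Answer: -7615112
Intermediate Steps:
O = 29 (O = -½*(-58) = 29)
(-931 - 795)*(O + 4383) = (-931 - 795)*(29 + 4383) = -1726*4412 = -7615112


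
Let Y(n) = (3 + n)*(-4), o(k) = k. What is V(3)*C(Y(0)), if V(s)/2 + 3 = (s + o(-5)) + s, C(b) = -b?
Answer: -48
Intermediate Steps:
Y(n) = -12 - 4*n
V(s) = -16 + 4*s (V(s) = -6 + 2*((s - 5) + s) = -6 + 2*((-5 + s) + s) = -6 + 2*(-5 + 2*s) = -6 + (-10 + 4*s) = -16 + 4*s)
V(3)*C(Y(0)) = (-16 + 4*3)*(-(-12 - 4*0)) = (-16 + 12)*(-(-12 + 0)) = -(-4)*(-12) = -4*12 = -48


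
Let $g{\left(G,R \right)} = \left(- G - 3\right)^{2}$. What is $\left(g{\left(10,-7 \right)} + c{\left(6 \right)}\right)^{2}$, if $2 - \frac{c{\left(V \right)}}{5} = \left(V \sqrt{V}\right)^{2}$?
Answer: $811801$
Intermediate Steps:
$g{\left(G,R \right)} = \left(-3 - G\right)^{2}$
$c{\left(V \right)} = 10 - 5 V^{3}$ ($c{\left(V \right)} = 10 - 5 \left(V \sqrt{V}\right)^{2} = 10 - 5 \left(V^{\frac{3}{2}}\right)^{2} = 10 - 5 V^{3}$)
$\left(g{\left(10,-7 \right)} + c{\left(6 \right)}\right)^{2} = \left(\left(3 + 10\right)^{2} + \left(10 - 5 \cdot 6^{3}\right)\right)^{2} = \left(13^{2} + \left(10 - 1080\right)\right)^{2} = \left(169 + \left(10 - 1080\right)\right)^{2} = \left(169 - 1070\right)^{2} = \left(-901\right)^{2} = 811801$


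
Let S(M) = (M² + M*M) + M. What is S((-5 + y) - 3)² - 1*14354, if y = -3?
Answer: 39007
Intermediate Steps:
S(M) = M + 2*M² (S(M) = (M² + M²) + M = 2*M² + M = M + 2*M²)
S((-5 + y) - 3)² - 1*14354 = (((-5 - 3) - 3)*(1 + 2*((-5 - 3) - 3)))² - 1*14354 = ((-8 - 3)*(1 + 2*(-8 - 3)))² - 14354 = (-11*(1 + 2*(-11)))² - 14354 = (-11*(1 - 22))² - 14354 = (-11*(-21))² - 14354 = 231² - 14354 = 53361 - 14354 = 39007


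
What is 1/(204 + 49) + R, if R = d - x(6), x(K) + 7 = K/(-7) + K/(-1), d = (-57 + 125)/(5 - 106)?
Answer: 2358920/178871 ≈ 13.188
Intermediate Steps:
d = -68/101 (d = 68/(-101) = 68*(-1/101) = -68/101 ≈ -0.67327)
x(K) = -7 - 8*K/7 (x(K) = -7 + (K/(-7) + K/(-1)) = -7 + (K*(-⅐) + K*(-1)) = -7 + (-K/7 - K) = -7 - 8*K/7)
R = 9321/707 (R = -68/101 - (-7 - 8/7*6) = -68/101 - (-7 - 48/7) = -68/101 - 1*(-97/7) = -68/101 + 97/7 = 9321/707 ≈ 13.184)
1/(204 + 49) + R = 1/(204 + 49) + 9321/707 = 1/253 + 9321/707 = 2358920/178871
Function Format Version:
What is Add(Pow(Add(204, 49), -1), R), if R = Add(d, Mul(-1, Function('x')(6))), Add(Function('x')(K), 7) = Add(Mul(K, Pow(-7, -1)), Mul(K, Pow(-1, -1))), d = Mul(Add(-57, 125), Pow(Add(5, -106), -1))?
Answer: Rational(2358920, 178871) ≈ 13.188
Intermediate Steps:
d = Rational(-68, 101) (d = Mul(68, Pow(-101, -1)) = Mul(68, Rational(-1, 101)) = Rational(-68, 101) ≈ -0.67327)
Function('x')(K) = Add(-7, Mul(Rational(-8, 7), K)) (Function('x')(K) = Add(-7, Add(Mul(K, Pow(-7, -1)), Mul(K, Pow(-1, -1)))) = Add(-7, Add(Mul(K, Rational(-1, 7)), Mul(K, -1))) = Add(-7, Add(Mul(Rational(-1, 7), K), Mul(-1, K))) = Add(-7, Mul(Rational(-8, 7), K)))
R = Rational(9321, 707) (R = Add(Rational(-68, 101), Mul(-1, Add(-7, Mul(Rational(-8, 7), 6)))) = Add(Rational(-68, 101), Mul(-1, Add(-7, Rational(-48, 7)))) = Add(Rational(-68, 101), Mul(-1, Rational(-97, 7))) = Add(Rational(-68, 101), Rational(97, 7)) = Rational(9321, 707) ≈ 13.184)
Add(Pow(Add(204, 49), -1), R) = Add(Pow(Add(204, 49), -1), Rational(9321, 707)) = Add(Pow(253, -1), Rational(9321, 707)) = Add(Rational(1, 253), Rational(9321, 707)) = Rational(2358920, 178871)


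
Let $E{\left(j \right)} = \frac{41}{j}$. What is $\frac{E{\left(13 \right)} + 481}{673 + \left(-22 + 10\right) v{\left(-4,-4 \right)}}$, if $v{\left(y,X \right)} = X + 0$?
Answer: $\frac{6294}{9373} \approx 0.6715$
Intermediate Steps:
$v{\left(y,X \right)} = X$
$\frac{E{\left(13 \right)} + 481}{673 + \left(-22 + 10\right) v{\left(-4,-4 \right)}} = \frac{\frac{41}{13} + 481}{673 + \left(-22 + 10\right) \left(-4\right)} = \frac{41 \cdot \frac{1}{13} + 481}{673 - -48} = \frac{\frac{41}{13} + 481}{673 + 48} = \frac{6294}{13 \cdot 721} = \frac{6294}{13} \cdot \frac{1}{721} = \frac{6294}{9373}$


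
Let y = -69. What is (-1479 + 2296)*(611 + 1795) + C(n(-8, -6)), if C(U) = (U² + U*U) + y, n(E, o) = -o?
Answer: 1965705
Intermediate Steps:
C(U) = -69 + 2*U² (C(U) = (U² + U*U) - 69 = (U² + U²) - 69 = 2*U² - 69 = -69 + 2*U²)
(-1479 + 2296)*(611 + 1795) + C(n(-8, -6)) = (-1479 + 2296)*(611 + 1795) + (-69 + 2*(-1*(-6))²) = 817*2406 + (-69 + 2*6²) = 1965702 + (-69 + 2*36) = 1965702 + (-69 + 72) = 1965702 + 3 = 1965705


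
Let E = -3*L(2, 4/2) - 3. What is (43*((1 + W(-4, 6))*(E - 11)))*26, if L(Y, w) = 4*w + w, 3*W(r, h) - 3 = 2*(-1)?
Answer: -196768/3 ≈ -65589.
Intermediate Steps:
W(r, h) = 1/3 (W(r, h) = 1 + (2*(-1))/3 = 1 + (1/3)*(-2) = 1 - 2/3 = 1/3)
L(Y, w) = 5*w
E = -33 (E = -15*4/2 - 3 = -15*4*(1/2) - 3 = -15*2 - 3 = -3*10 - 3 = -30 - 3 = -33)
(43*((1 + W(-4, 6))*(E - 11)))*26 = (43*((1 + 1/3)*(-33 - 11)))*26 = (43*((4/3)*(-44)))*26 = (43*(-176/3))*26 = -7568/3*26 = -196768/3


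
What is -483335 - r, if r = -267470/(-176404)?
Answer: -42631247405/88202 ≈ -4.8334e+5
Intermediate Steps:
r = 133735/88202 (r = -267470*(-1/176404) = 133735/88202 ≈ 1.5162)
-483335 - r = -483335 - 1*133735/88202 = -483335 - 133735/88202 = -42631247405/88202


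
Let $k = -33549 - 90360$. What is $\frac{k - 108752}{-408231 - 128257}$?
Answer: $\frac{232661}{536488} \approx 0.43367$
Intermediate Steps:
$k = -123909$ ($k = -33549 - 90360 = -123909$)
$\frac{k - 108752}{-408231 - 128257} = \frac{-123909 - 108752}{-408231 - 128257} = - \frac{232661}{-536488} = \left(-232661\right) \left(- \frac{1}{536488}\right) = \frac{232661}{536488}$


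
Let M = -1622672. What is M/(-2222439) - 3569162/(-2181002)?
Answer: 5735647851731/2423571951939 ≈ 2.3666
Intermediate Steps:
M/(-2222439) - 3569162/(-2181002) = -1622672/(-2222439) - 3569162/(-2181002) = -1622672*(-1/2222439) - 3569162*(-1/2181002) = 1622672/2222439 + 1784581/1090501 = 5735647851731/2423571951939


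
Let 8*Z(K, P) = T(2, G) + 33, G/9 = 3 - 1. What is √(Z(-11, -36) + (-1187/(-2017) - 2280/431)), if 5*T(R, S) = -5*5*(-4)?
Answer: √23258021501658/3477308 ≈ 1.3869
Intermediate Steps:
G = 18 (G = 9*(3 - 1) = 9*2 = 18)
T(R, S) = 20 (T(R, S) = (-5*5*(-4))/5 = (-25*(-4))/5 = (⅕)*100 = 20)
Z(K, P) = 53/8 (Z(K, P) = (20 + 33)/8 = (⅛)*53 = 53/8)
√(Z(-11, -36) + (-1187/(-2017) - 2280/431)) = √(53/8 + (-1187/(-2017) - 2280/431)) = √(53/8 + (-1187*(-1/2017) - 2280*1/431)) = √(53/8 + (1187/2017 - 2280/431)) = √(53/8 - 4087163/869327) = √(13377027/6954616) = √23258021501658/3477308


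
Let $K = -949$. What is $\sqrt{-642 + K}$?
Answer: $i \sqrt{1591} \approx 39.887 i$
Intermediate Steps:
$\sqrt{-642 + K} = \sqrt{-642 - 949} = \sqrt{-1591} = i \sqrt{1591}$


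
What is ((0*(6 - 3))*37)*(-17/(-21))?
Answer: 0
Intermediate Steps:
((0*(6 - 3))*37)*(-17/(-21)) = ((0*3)*37)*(-17*(-1/21)) = (0*37)*(17/21) = 0*(17/21) = 0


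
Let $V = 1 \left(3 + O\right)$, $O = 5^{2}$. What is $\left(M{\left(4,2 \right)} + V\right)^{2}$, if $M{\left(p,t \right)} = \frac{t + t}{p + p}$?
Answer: $\frac{3249}{4} \approx 812.25$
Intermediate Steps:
$M{\left(p,t \right)} = \frac{t}{p}$ ($M{\left(p,t \right)} = \frac{2 t}{2 p} = 2 t \frac{1}{2 p} = \frac{t}{p}$)
$O = 25$
$V = 28$ ($V = 1 \left(3 + 25\right) = 1 \cdot 28 = 28$)
$\left(M{\left(4,2 \right)} + V\right)^{2} = \left(\frac{2}{4} + 28\right)^{2} = \left(2 \cdot \frac{1}{4} + 28\right)^{2} = \left(\frac{1}{2} + 28\right)^{2} = \left(\frac{57}{2}\right)^{2} = \frac{3249}{4}$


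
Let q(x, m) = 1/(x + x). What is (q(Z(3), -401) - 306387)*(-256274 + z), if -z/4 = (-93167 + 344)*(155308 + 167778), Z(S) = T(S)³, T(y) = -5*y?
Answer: -124044329284832278169/3375 ≈ -3.6754e+16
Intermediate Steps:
Z(S) = -125*S³ (Z(S) = (-5*S)³ = -125*S³)
q(x, m) = 1/(2*x)
z = 119959247112 (z = -4*(-93167 + 344)*(155308 + 167778) = -(-371292)*323086 = -4*(-29989811778) = 119959247112)
(q(Z(3), -401) - 306387)*(-256274 + z) = (1/(2*((-125*3³))) - 306387)*(-256274 + 119959247112) = (1/(2*((-125*27))) - 306387)*119958990838 = ((½)/(-3375) - 306387)*119958990838 = ((½)*(-1/3375) - 306387)*119958990838 = (-1/6750 - 306387)*119958990838 = -2068112251/6750*119958990838 = -124044329284832278169/3375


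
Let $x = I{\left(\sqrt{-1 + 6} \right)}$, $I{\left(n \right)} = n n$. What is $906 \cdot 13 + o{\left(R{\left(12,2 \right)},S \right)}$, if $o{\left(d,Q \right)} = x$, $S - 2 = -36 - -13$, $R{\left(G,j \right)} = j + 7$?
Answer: $11783$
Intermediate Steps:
$R{\left(G,j \right)} = 7 + j$
$S = -21$ ($S = 2 - 23 = -21$)
$I{\left(n \right)} = n^{2}$
$x = 5$ ($x = \left(\sqrt{-1 + 6}\right)^{2} = \left(\sqrt{5}\right)^{2} = 5$)
$o{\left(d,Q \right)} = 5$
$906 \cdot 13 + o{\left(R{\left(12,2 \right)},S \right)} = 906 \cdot 13 + 5 = 11778 + 5 = 11783$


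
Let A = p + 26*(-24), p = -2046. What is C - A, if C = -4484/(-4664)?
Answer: 3114341/1166 ≈ 2671.0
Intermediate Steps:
C = 1121/1166 (C = -4484*(-1/4664) = 1121/1166 ≈ 0.96141)
A = -2670 (A = -2046 + 26*(-24) = -2046 - 624 = -2670)
C - A = 1121/1166 - 1*(-2670) = 1121/1166 + 2670 = 3114341/1166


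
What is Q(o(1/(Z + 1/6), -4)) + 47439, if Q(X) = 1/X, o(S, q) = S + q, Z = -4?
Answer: 4648999/98 ≈ 47439.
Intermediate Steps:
Q(o(1/(Z + 1/6), -4)) + 47439 = 1/(1/(-4 + 1/6) - 4) + 47439 = 1/(1/(-4 + ⅙) - 4) + 47439 = 1/(1/(-23/6) - 4) + 47439 = 1/(-6/23 - 4) + 47439 = 1/(-98/23) + 47439 = -23/98 + 47439 = 4648999/98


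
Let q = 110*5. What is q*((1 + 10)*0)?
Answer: 0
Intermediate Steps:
q = 550
q*((1 + 10)*0) = 550*((1 + 10)*0) = 550*(11*0) = 550*0 = 0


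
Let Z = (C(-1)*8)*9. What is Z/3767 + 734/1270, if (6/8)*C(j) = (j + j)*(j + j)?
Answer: 1626329/2392045 ≈ 0.67989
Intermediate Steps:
C(j) = 16*j**2/3 (C(j) = 4*((j + j)*(j + j))/3 = 4*((2*j)*(2*j))/3 = 4*(4*j**2)/3 = 16*j**2/3)
Z = 384 (Z = (((16/3)*(-1)**2)*8)*9 = (((16/3)*1)*8)*9 = ((16/3)*8)*9 = (128/3)*9 = 384)
Z/3767 + 734/1270 = 384/3767 + 734/1270 = 384*(1/3767) + 734*(1/1270) = 384/3767 + 367/635 = 1626329/2392045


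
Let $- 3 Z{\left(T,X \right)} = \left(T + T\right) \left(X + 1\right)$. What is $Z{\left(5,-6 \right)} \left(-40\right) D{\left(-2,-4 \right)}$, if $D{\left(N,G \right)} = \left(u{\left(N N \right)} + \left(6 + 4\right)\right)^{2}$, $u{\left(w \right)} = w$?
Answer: $- \frac{392000}{3} \approx -1.3067 \cdot 10^{5}$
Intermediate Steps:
$Z{\left(T,X \right)} = - \frac{2 T \left(1 + X\right)}{3}$ ($Z{\left(T,X \right)} = - \frac{\left(T + T\right) \left(X + 1\right)}{3} = - \frac{2 T \left(1 + X\right)}{3}$)
$D{\left(N,G \right)} = \left(10 + N^{2}\right)^{2}$ ($D{\left(N,G \right)} = \left(N N + \left(6 + 4\right)\right)^{2} = \left(N^{2} + 10\right)^{2} = \left(10 + N^{2}\right)^{2}$)
$Z{\left(5,-6 \right)} \left(-40\right) D{\left(-2,-4 \right)} = \left(- \frac{2}{3}\right) 5 \left(1 - 6\right) \left(-40\right) \left(10 + \left(-2\right)^{2}\right)^{2} = \left(- \frac{2}{3}\right) 5 \left(-5\right) \left(-40\right) \left(10 + 4\right)^{2} = \frac{50}{3} \left(-40\right) 14^{2} = \left(- \frac{2000}{3}\right) 196 = - \frac{392000}{3}$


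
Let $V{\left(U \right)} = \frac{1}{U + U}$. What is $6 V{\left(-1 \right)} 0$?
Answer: $0$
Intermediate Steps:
$V{\left(U \right)} = \frac{1}{2 U}$
$6 V{\left(-1 \right)} 0 = 6 \frac{1}{2 \left(-1\right)} 0 = 6 \cdot \frac{1}{2} \left(-1\right) 0 = 6 \left(- \frac{1}{2}\right) 0 = \left(-3\right) 0 = 0$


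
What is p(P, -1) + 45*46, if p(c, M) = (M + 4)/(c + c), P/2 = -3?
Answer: 8279/4 ≈ 2069.8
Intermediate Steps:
P = -6 (P = 2*(-3) = -6)
p(c, M) = (4 + M)/(2*c) (p(c, M) = (4 + M)/((2*c)) = (4 + M)*(1/(2*c)) = (4 + M)/(2*c))
p(P, -1) + 45*46 = (½)*(4 - 1)/(-6) + 45*46 = (½)*(-⅙)*3 + 2070 = -¼ + 2070 = 8279/4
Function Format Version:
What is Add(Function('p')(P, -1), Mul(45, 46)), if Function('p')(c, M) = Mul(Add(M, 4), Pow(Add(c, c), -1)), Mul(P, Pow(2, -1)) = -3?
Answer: Rational(8279, 4) ≈ 2069.8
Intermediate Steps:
P = -6 (P = Mul(2, -3) = -6)
Function('p')(c, M) = Mul(Rational(1, 2), Pow(c, -1), Add(4, M)) (Function('p')(c, M) = Mul(Add(4, M), Pow(Mul(2, c), -1)) = Mul(Add(4, M), Mul(Rational(1, 2), Pow(c, -1))) = Mul(Rational(1, 2), Pow(c, -1), Add(4, M)))
Add(Function('p')(P, -1), Mul(45, 46)) = Add(Mul(Rational(1, 2), Pow(-6, -1), Add(4, -1)), Mul(45, 46)) = Add(Mul(Rational(1, 2), Rational(-1, 6), 3), 2070) = Add(Rational(-1, 4), 2070) = Rational(8279, 4)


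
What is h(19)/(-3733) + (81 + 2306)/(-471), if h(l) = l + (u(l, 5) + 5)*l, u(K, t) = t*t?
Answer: -9188090/1758243 ≈ -5.2257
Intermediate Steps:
u(K, t) = t²
h(l) = 31*l (h(l) = l + (5² + 5)*l = l + (25 + 5)*l = l + 30*l = 31*l)
h(19)/(-3733) + (81 + 2306)/(-471) = (31*19)/(-3733) + (81 + 2306)/(-471) = 589*(-1/3733) + 2387*(-1/471) = -589/3733 - 2387/471 = -9188090/1758243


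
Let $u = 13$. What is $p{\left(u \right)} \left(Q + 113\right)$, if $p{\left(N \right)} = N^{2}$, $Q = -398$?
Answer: $-48165$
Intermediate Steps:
$p{\left(u \right)} \left(Q + 113\right) = 13^{2} \left(-398 + 113\right) = 169 \left(-285\right) = -48165$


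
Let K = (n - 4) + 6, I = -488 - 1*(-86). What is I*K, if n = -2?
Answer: 0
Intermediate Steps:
I = -402 (I = -488 + 86 = -402)
K = 0 (K = (-2 - 4) + 6 = -6 + 6 = 0)
I*K = -402*0 = 0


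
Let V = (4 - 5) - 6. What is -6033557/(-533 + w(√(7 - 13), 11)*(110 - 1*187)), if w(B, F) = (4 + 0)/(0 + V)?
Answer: 6033557/489 ≈ 12339.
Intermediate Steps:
V = -7 (V = -1 - 6 = -7)
w(B, F) = -4/7 (w(B, F) = (4 + 0)/(0 - 7) = 4/(-7) = 4*(-⅐) = -4/7)
-6033557/(-533 + w(√(7 - 13), 11)*(110 - 1*187)) = -6033557/(-533 - 4*(110 - 1*187)/7) = -6033557/(-533 - 4*(110 - 187)/7) = -6033557/(-533 - 4/7*(-77)) = -6033557/(-533 + 44) = -6033557/(-489) = -6033557*(-1/489) = 6033557/489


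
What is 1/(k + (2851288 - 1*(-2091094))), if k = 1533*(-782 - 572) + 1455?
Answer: 1/2868155 ≈ 3.4866e-7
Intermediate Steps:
k = -2074227 (k = 1533*(-1354) + 1455 = -2075682 + 1455 = -2074227)
1/(k + (2851288 - 1*(-2091094))) = 1/(-2074227 + (2851288 - 1*(-2091094))) = 1/(-2074227 + (2851288 + 2091094)) = 1/(-2074227 + 4942382) = 1/2868155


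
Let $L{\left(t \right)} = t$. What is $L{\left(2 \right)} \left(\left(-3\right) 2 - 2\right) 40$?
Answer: $-640$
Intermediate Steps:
$L{\left(2 \right)} \left(\left(-3\right) 2 - 2\right) 40 = 2 \left(\left(-3\right) 2 - 2\right) 40 = 2 \left(-6 - 2\right) 40 = 2 \left(-8\right) 40 = \left(-16\right) 40 = -640$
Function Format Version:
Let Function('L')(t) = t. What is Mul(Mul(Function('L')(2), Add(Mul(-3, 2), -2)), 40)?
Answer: -640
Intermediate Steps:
Mul(Mul(Function('L')(2), Add(Mul(-3, 2), -2)), 40) = Mul(Mul(2, Add(Mul(-3, 2), -2)), 40) = Mul(Mul(2, Add(-6, -2)), 40) = Mul(Mul(2, -8), 40) = Mul(-16, 40) = -640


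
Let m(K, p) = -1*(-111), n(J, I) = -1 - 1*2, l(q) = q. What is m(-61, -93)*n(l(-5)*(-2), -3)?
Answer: -333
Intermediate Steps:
n(J, I) = -3 (n(J, I) = -1 - 2 = -3)
m(K, p) = 111
m(-61, -93)*n(l(-5)*(-2), -3) = 111*(-3) = -333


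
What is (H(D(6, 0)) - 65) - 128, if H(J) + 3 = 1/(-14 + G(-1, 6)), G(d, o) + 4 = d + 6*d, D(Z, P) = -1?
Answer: -4901/25 ≈ -196.04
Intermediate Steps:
G(d, o) = -4 + 7*d (G(d, o) = -4 + (d + 6*d) = -4 + 7*d)
H(J) = -76/25 (H(J) = -3 + 1/(-14 + (-4 + 7*(-1))) = -3 + 1/(-14 + (-4 - 7)) = -3 + 1/(-14 - 11) = -3 + 1/(-25) = -3 - 1/25 = -76/25)
(H(D(6, 0)) - 65) - 128 = (-76/25 - 65) - 128 = -1701/25 - 128 = -4901/25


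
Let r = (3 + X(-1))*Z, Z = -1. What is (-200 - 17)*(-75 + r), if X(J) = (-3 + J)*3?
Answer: 14322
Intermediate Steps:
X(J) = -9 + 3*J
r = 9 (r = (3 + (-9 + 3*(-1)))*(-1) = (3 + (-9 - 3))*(-1) = (3 - 12)*(-1) = -9*(-1) = 9)
(-200 - 17)*(-75 + r) = (-200 - 17)*(-75 + 9) = -217*(-66) = 14322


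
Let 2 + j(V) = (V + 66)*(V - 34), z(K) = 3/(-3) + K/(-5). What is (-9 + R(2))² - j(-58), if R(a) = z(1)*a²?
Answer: 23211/25 ≈ 928.44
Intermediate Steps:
z(K) = -1 - K/5 (z(K) = 3*(-⅓) + K*(-⅕) = -1 - K/5)
j(V) = -2 + (-34 + V)*(66 + V) (j(V) = -2 + (V + 66)*(V - 34) = -2 + (66 + V)*(-34 + V) = -2 + (-34 + V)*(66 + V))
R(a) = -6*a²/5 (R(a) = (-1 - ⅕*1)*a² = (-1 - ⅕)*a² = -6*a²/5)
(-9 + R(2))² - j(-58) = (-9 - 6/5*2²)² - (-2246 + (-58)² + 32*(-58)) = (-9 - 6/5*4)² - (-2246 + 3364 - 1856) = (-9 - 24/5)² - 1*(-738) = (-69/5)² + 738 = 4761/25 + 738 = 23211/25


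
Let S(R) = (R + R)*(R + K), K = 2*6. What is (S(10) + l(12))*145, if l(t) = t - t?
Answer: 63800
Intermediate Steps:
K = 12
l(t) = 0
S(R) = 2*R*(12 + R) (S(R) = (R + R)*(R + 12) = (2*R)*(12 + R) = 2*R*(12 + R))
(S(10) + l(12))*145 = (2*10*(12 + 10) + 0)*145 = (2*10*22 + 0)*145 = (440 + 0)*145 = 440*145 = 63800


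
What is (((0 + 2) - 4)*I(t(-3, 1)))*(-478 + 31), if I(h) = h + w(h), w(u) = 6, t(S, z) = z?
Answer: 6258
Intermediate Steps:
I(h) = 6 + h (I(h) = h + 6 = 6 + h)
(((0 + 2) - 4)*I(t(-3, 1)))*(-478 + 31) = (((0 + 2) - 4)*(6 + 1))*(-478 + 31) = ((2 - 4)*7)*(-447) = -2*7*(-447) = -14*(-447) = 6258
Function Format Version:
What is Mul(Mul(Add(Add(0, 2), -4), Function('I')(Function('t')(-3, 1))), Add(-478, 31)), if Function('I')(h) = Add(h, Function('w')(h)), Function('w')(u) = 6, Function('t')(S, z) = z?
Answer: 6258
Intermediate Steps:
Function('I')(h) = Add(6, h) (Function('I')(h) = Add(h, 6) = Add(6, h))
Mul(Mul(Add(Add(0, 2), -4), Function('I')(Function('t')(-3, 1))), Add(-478, 31)) = Mul(Mul(Add(Add(0, 2), -4), Add(6, 1)), Add(-478, 31)) = Mul(Mul(Add(2, -4), 7), -447) = Mul(Mul(-2, 7), -447) = Mul(-14, -447) = 6258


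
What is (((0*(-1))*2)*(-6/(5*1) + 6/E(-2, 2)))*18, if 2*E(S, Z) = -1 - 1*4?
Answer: 0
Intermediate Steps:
E(S, Z) = -5/2 (E(S, Z) = (-1 - 1*4)/2 = (-1 - 4)/2 = (½)*(-5) = -5/2)
(((0*(-1))*2)*(-6/(5*1) + 6/E(-2, 2)))*18 = (((0*(-1))*2)*(-6/(5*1) + 6/(-5/2)))*18 = ((0*2)*(-6/5 + 6*(-⅖)))*18 = (0*(-6*⅕ - 12/5))*18 = (0*(-6/5 - 12/5))*18 = (0*(-18/5))*18 = 0*18 = 0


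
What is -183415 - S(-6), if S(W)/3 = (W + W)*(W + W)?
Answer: -183847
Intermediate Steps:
S(W) = 12*W**2 (S(W) = 3*((W + W)*(W + W)) = 3*((2*W)*(2*W)) = 3*(4*W**2) = 12*W**2)
-183415 - S(-6) = -183415 - 12*(-6)**2 = -183415 - 12*36 = -183415 - 1*432 = -183415 - 432 = -183847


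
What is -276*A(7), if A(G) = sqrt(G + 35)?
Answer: -276*sqrt(42) ≈ -1788.7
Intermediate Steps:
A(G) = sqrt(35 + G)
-276*A(7) = -276*sqrt(35 + 7) = -276*sqrt(42)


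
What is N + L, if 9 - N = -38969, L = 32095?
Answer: 71073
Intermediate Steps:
N = 38978 (N = 9 - 1*(-38969) = 9 + 38969 = 38978)
N + L = 38978 + 32095 = 71073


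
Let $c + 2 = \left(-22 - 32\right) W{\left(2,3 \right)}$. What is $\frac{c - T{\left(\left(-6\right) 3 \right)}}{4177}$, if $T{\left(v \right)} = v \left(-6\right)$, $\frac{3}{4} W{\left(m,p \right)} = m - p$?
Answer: $- \frac{38}{4177} \approx -0.0090974$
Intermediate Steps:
$W{\left(m,p \right)} = - \frac{4 p}{3} + \frac{4 m}{3}$ ($W{\left(m,p \right)} = \frac{4 \left(m - p\right)}{3} = - \frac{4 p}{3} + \frac{4 m}{3}$)
$T{\left(v \right)} = - 6 v$
$c = 70$ ($c = -2 + \left(-22 - 32\right) \left(\left(- \frac{4}{3}\right) 3 + \frac{4}{3} \cdot 2\right) = -2 - 54 \left(-4 + \frac{8}{3}\right) = -2 - -72 = -2 + 72 = 70$)
$\frac{c - T{\left(\left(-6\right) 3 \right)}}{4177} = \frac{70 - - 6 \left(\left(-6\right) 3\right)}{4177} = \left(70 - \left(-6\right) \left(-18\right)\right) \frac{1}{4177} = \left(70 - 108\right) \frac{1}{4177} = \left(-38\right) \frac{1}{4177} = - \frac{38}{4177}$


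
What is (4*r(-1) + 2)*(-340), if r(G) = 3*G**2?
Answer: -4760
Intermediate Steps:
(4*r(-1) + 2)*(-340) = (4*(3*(-1)**2) + 2)*(-340) = (4*(3*1) + 2)*(-340) = (4*3 + 2)*(-340) = (12 + 2)*(-340) = 14*(-340) = -4760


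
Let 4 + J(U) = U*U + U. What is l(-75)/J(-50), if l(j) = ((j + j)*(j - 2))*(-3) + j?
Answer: -34725/2446 ≈ -14.197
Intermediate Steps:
l(j) = j - 6*j*(-2 + j) (l(j) = ((2*j)*(-2 + j))*(-3) + j = (2*j*(-2 + j))*(-3) + j = -6*j*(-2 + j) + j = j - 6*j*(-2 + j))
J(U) = -4 + U + U² (J(U) = -4 + (U*U + U) = -4 + (U² + U) = -4 + (U + U²) = -4 + U + U²)
l(-75)/J(-50) = (-75*(13 - 6*(-75)))/(-4 - 50 + (-50)²) = (-75*(13 + 450))/(-4 - 50 + 2500) = -75*463/2446 = -34725*1/2446 = -34725/2446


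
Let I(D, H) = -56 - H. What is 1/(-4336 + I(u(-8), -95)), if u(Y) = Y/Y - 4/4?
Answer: -1/4297 ≈ -0.00023272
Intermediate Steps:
u(Y) = 0 (u(Y) = 1 - 4*1/4 = 1 - 1 = 0)
1/(-4336 + I(u(-8), -95)) = 1/(-4336 + (-56 - 1*(-95))) = 1/(-4336 + (-56 + 95)) = 1/(-4336 + 39) = 1/(-4297) = -1/4297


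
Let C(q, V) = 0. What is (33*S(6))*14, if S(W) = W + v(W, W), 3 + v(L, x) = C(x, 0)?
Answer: 1386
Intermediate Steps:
v(L, x) = -3 (v(L, x) = -3 + 0 = -3)
S(W) = -3 + W (S(W) = W - 3 = -3 + W)
(33*S(6))*14 = (33*(-3 + 6))*14 = (33*3)*14 = 99*14 = 1386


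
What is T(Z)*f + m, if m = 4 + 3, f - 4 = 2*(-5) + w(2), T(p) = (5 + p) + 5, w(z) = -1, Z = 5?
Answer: -98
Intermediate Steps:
T(p) = 10 + p
f = -7 (f = 4 + (2*(-5) - 1) = 4 + (-10 - 1) = 4 - 11 = -7)
m = 7
T(Z)*f + m = (10 + 5)*(-7) + 7 = 15*(-7) + 7 = -105 + 7 = -98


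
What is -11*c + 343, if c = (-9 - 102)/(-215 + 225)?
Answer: 4651/10 ≈ 465.10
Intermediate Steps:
c = -111/10 ≈ -11.100
-11*c + 343 = -11*(-111/10) + 343 = 1221/10 + 343 = 4651/10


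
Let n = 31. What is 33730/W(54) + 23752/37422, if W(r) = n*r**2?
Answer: 3507541/3480246 ≈ 1.0078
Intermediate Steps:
W(r) = 31*r**2
33730/W(54) + 23752/37422 = 33730/((31*54**2)) + 23752/37422 = 33730/((31*2916)) + 23752*(1/37422) = 33730/90396 + 11876/18711 = 33730*(1/90396) + 11876/18711 = 16865/45198 + 11876/18711 = 3507541/3480246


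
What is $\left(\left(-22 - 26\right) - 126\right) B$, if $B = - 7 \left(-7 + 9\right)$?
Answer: $2436$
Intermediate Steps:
$B = -14$ ($B = \left(-7\right) 2 = -14$)
$\left(\left(-22 - 26\right) - 126\right) B = \left(\left(-22 - 26\right) - 126\right) \left(-14\right) = \left(-48 - 126\right) \left(-14\right) = \left(-174\right) \left(-14\right) = 2436$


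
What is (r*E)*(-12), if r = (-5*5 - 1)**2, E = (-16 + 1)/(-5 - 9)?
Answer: -60840/7 ≈ -8691.4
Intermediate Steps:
E = 15/14 (E = -15/(-14) = -15*(-1/14) = 15/14 ≈ 1.0714)
r = 676 (r = (-1*25 - 1)**2 = (-25 - 1)**2 = (-26)**2 = 676)
(r*E)*(-12) = (676*(15/14))*(-12) = (5070/7)*(-12) = -60840/7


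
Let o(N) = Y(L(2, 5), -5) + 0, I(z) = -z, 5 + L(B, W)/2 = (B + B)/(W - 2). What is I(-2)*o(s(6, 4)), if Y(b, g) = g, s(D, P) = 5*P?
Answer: -10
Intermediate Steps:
L(B, W) = -10 + 4*B/(-2 + W) (L(B, W) = -10 + 2*((B + B)/(W - 2)) = -10 + 2*((2*B)/(-2 + W)) = -10 + 2*(2*B/(-2 + W)) = -10 + 4*B/(-2 + W))
o(N) = -5 (o(N) = -5 + 0 = -5)
I(-2)*o(s(6, 4)) = -1*(-2)*(-5) = 2*(-5) = -10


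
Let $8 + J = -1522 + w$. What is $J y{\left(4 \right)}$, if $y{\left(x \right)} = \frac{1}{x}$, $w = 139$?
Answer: $- \frac{1391}{4} \approx -347.75$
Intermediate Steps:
$J = -1391$ ($J = -8 + \left(-1522 + 139\right) = -8 - 1383 = -1391$)
$J y{\left(4 \right)} = - \frac{1391}{4}$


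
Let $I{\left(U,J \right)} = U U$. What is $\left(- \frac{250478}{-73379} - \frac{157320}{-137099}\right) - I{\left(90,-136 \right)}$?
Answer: $- \frac{81441634652498}{10060187521} \approx -8095.4$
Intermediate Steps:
$I{\left(U,J \right)} = U^{2}$
$\left(- \frac{250478}{-73379} - \frac{157320}{-137099}\right) - I{\left(90,-136 \right)} = \left(- \frac{250478}{-73379} - \frac{157320}{-137099}\right) - 90^{2} = \left(\left(-250478\right) \left(- \frac{1}{73379}\right) - - \frac{157320}{137099}\right) - 8100 = \left(\frac{250478}{73379} + \frac{157320}{137099}\right) - 8100 = \frac{45884267602}{10060187521} - 8100 = - \frac{81441634652498}{10060187521}$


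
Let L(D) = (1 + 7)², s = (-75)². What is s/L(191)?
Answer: 5625/64 ≈ 87.891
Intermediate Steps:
s = 5625
L(D) = 64 (L(D) = 8² = 64)
s/L(191) = 5625/64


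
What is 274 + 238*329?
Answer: 78576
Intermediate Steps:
274 + 238*329 = 274 + 78302 = 78576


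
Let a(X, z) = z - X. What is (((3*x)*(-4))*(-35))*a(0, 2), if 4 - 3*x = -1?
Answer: 1400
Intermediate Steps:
x = 5/3 (x = 4/3 - ⅓*(-1) = 4/3 + ⅓ = 5/3 ≈ 1.6667)
(((3*x)*(-4))*(-35))*a(0, 2) = (((3*(5/3))*(-4))*(-35))*(2 - 1*0) = ((5*(-4))*(-35))*(2 + 0) = -20*(-35)*2 = 700*2 = 1400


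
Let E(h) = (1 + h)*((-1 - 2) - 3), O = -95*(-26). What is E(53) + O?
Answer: 2146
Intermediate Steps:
O = 2470
E(h) = -6 - 6*h (E(h) = (1 + h)*(-3 - 3) = (1 + h)*(-6) = -6 - 6*h)
E(53) + O = (-6 - 6*53) + 2470 = (-6 - 318) + 2470 = -324 + 2470 = 2146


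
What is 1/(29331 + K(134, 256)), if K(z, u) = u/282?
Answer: 141/4135799 ≈ 3.4093e-5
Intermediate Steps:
K(z, u) = u/282 (K(z, u) = u*(1/282) = u/282)
1/(29331 + K(134, 256)) = 1/(29331 + (1/282)*256) = 1/(29331 + 128/141) = 1/(4135799/141) = 141/4135799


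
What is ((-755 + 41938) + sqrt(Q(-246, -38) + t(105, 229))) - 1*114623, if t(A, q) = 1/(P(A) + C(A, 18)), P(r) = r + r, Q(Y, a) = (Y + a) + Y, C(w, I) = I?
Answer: -73440 + I*sqrt(6887823)/114 ≈ -73440.0 + 23.022*I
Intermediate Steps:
Q(Y, a) = a + 2*Y
P(r) = 2*r
t(A, q) = 1/(18 + 2*A) (t(A, q) = 1/(2*A + 18) = 1/(18 + 2*A))
((-755 + 41938) + sqrt(Q(-246, -38) + t(105, 229))) - 1*114623 = ((-755 + 41938) + sqrt((-38 + 2*(-246)) + 1/(2*(9 + 105)))) - 1*114623 = (41183 + sqrt((-38 - 492) + (1/2)/114)) - 114623 = (41183 + sqrt(-530 + (1/2)*(1/114))) - 114623 = (41183 + sqrt(-530 + 1/228)) - 114623 = (41183 + sqrt(-120839/228)) - 114623 = (41183 + I*sqrt(6887823)/114) - 114623 = -73440 + I*sqrt(6887823)/114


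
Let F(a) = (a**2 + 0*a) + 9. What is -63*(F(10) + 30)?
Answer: -8757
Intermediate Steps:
F(a) = 9 + a**2 (F(a) = (a**2 + 0) + 9 = a**2 + 9 = 9 + a**2)
-63*(F(10) + 30) = -63*((9 + 10**2) + 30) = -63*((9 + 100) + 30) = -63*(109 + 30) = -63*139 = -8757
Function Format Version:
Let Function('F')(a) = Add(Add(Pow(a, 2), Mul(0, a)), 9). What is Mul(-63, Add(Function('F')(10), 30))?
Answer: -8757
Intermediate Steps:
Function('F')(a) = Add(9, Pow(a, 2)) (Function('F')(a) = Add(Add(Pow(a, 2), 0), 9) = Add(Pow(a, 2), 9) = Add(9, Pow(a, 2)))
Mul(-63, Add(Function('F')(10), 30)) = Mul(-63, Add(Add(9, Pow(10, 2)), 30)) = Mul(-63, Add(Add(9, 100), 30)) = Mul(-63, Add(109, 30)) = Mul(-63, 139) = -8757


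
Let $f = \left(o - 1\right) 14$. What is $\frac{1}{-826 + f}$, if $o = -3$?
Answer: $- \frac{1}{882} \approx -0.0011338$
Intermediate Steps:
$f = -56$ ($f = \left(-3 - 1\right) 14 = \left(-4\right) 14 = -56$)
$\frac{1}{-826 + f} = \frac{1}{-826 - 56} = \frac{1}{-882} = - \frac{1}{882}$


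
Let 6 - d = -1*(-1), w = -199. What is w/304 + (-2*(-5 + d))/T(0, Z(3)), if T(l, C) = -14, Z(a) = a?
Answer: -199/304 ≈ -0.65460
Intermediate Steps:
d = 5 (d = 6 - (-1)*(-1) = 6 - 1*1 = 6 - 1 = 5)
w/304 + (-2*(-5 + d))/T(0, Z(3)) = -199/304 - 2*(-5 + 5)/(-14) = -199*1/304 - 2*0*(-1/14) = -199/304 + 0*(-1/14) = -199/304 + 0 = -199/304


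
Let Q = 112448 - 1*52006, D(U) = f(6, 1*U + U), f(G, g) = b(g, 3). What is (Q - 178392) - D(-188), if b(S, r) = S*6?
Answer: -115694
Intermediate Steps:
b(S, r) = 6*S
f(G, g) = 6*g
D(U) = 12*U (D(U) = 6*(1*U + U) = 6*(U + U) = 6*(2*U) = 12*U)
Q = 60442 (Q = 112448 - 52006 = 60442)
(Q - 178392) - D(-188) = (60442 - 178392) - 12*(-188) = -117950 - 1*(-2256) = -117950 + 2256 = -115694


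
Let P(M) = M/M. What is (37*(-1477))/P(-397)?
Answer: -54649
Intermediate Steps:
P(M) = 1
(37*(-1477))/P(-397) = (37*(-1477))/1 = -54649*1 = -54649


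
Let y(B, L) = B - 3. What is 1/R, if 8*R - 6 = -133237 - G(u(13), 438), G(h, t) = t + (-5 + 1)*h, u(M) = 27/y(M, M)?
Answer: -40/668291 ≈ -5.9854e-5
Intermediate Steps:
y(B, L) = -3 + B
u(M) = 27/(-3 + M)
G(h, t) = t - 4*h
R = -668291/40 (R = ¾ + (-133237 - (438 - 108/(-3 + 13)))/8 = ¾ + (-133237 - (438 - 108/10))/8 = ¾ + (-133237 - (438 - 4*27/10))/8 = ¾ + (-133237 - (438 - 54/5))/8 = ¾ + (-133237 - 1*2136/5)/8 = ¾ + (-133237 - 2136/5)/8 = ¾ + (⅛)*(-668321/5) = ¾ - 668321/40 = -668291/40 ≈ -16707.)
1/R = 1/(-668291/40) = -40/668291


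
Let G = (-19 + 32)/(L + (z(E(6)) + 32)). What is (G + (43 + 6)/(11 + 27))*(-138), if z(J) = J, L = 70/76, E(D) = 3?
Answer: -151547/665 ≈ -227.89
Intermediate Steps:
L = 35/38 (L = 70*(1/76) = 35/38 ≈ 0.92105)
G = 38/105 (G = (-19 + 32)/(35/38 + (3 + 32)) = 13/(35/38 + 35) = 13/(1365/38) = 13*(38/1365) = 38/105 ≈ 0.36190)
(G + (43 + 6)/(11 + 27))*(-138) = (38/105 + (43 + 6)/(11 + 27))*(-138) = (38/105 + 49/38)*(-138) = (6589/3990)*(-138) = -151547/665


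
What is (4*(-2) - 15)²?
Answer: 529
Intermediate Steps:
(4*(-2) - 15)² = (-8 - 15)² = (-23)² = 529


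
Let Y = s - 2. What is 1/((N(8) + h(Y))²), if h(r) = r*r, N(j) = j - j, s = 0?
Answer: 1/16 ≈ 0.062500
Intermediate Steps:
N(j) = 0
Y = -2 (Y = 0 - 2 = -2)
h(r) = r²
1/((N(8) + h(Y))²) = 1/((0 + (-2)²)²) = 1/((0 + 4)²) = 1/(4²) = 1/16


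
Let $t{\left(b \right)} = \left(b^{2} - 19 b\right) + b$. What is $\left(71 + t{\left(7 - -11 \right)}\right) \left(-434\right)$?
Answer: $-30814$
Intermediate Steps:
$t{\left(b \right)} = b^{2} - 18 b$
$\left(71 + t{\left(7 - -11 \right)}\right) \left(-434\right) = \left(71 + \left(7 - -11\right) \left(-18 + \left(7 - -11\right)\right)\right) \left(-434\right) = \left(71 + \left(7 + 11\right) \left(-18 + \left(7 + 11\right)\right)\right) \left(-434\right) = \left(71 + 18 \left(-18 + 18\right)\right) \left(-434\right) = \left(71 + 18 \cdot 0\right) \left(-434\right) = \left(71 + 0\right) \left(-434\right) = 71 \left(-434\right) = -30814$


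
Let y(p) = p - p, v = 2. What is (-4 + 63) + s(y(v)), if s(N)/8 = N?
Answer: 59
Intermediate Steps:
y(p) = 0
s(N) = 8*N
(-4 + 63) + s(y(v)) = (-4 + 63) + 8*0 = 59 + 0 = 59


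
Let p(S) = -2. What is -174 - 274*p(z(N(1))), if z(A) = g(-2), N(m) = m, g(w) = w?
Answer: 374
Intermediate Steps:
z(A) = -2
-174 - 274*p(z(N(1))) = -174 - 274*(-2) = -174 + 548 = 374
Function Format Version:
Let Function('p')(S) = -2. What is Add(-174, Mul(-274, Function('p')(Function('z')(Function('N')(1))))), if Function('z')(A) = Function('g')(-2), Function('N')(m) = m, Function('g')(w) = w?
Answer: 374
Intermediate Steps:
Function('z')(A) = -2
Add(-174, Mul(-274, Function('p')(Function('z')(Function('N')(1))))) = Add(-174, Mul(-274, -2)) = Add(-174, 548) = 374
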